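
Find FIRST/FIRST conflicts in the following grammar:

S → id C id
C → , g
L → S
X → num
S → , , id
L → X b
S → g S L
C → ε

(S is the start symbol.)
No FIRST/FIRST conflicts.

A FIRST/FIRST conflict occurs when two productions N → α and N → β for the same non-terminal have FIRST(α) ∩ FIRST(β) ≠ ∅ (with ε ∈ FIRST of a nullable right-hand side, so two nullable alternatives also conflict).

FIRST sets of the non-terminals at (or reachable through a nullable prefix from) the front of some alternative:
  FIRST(S) = { ',', 'g', 'id' }
  FIRST(X) = { 'num' }

Productions for S:
  S → id C id: FIRST = { 'id' }
  S → , , id: FIRST = { ',' }
  S → g S L: FIRST = { 'g' }
Productions for C:
  C → , g: FIRST = { ',' }
  C → ε: FIRST = { ε }
Productions for L:
  L → S: FIRST = { ',', 'g', 'id' }
  L → X b: FIRST = { 'num' }
X has only one production, so no FIRST/FIRST conflict is possible there.

All alternatives of each non-terminal have pairwise disjoint FIRST sets.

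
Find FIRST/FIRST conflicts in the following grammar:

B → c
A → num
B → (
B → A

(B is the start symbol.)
No FIRST/FIRST conflicts.

A FIRST/FIRST conflict occurs when two productions N → α and N → β for the same non-terminal have FIRST(α) ∩ FIRST(β) ≠ ∅ (with ε ∈ FIRST of a nullable right-hand side, so two nullable alternatives also conflict).

FIRST sets of the non-terminals at (or reachable through a nullable prefix from) the front of some alternative:
  FIRST(A) = { 'num' }

Productions for B:
  B → c: FIRST = { 'c' }
  B → (: FIRST = { '(' }
  B → A: FIRST = { 'num' }
A has only one production, so no FIRST/FIRST conflict is possible there.

All alternatives of each non-terminal have pairwise disjoint FIRST sets.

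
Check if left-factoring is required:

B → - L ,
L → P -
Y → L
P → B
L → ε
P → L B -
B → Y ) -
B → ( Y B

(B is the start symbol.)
Left-factoring is needed when two productions for the same non-terminal
share a common prefix on the right-hand side.

Productions for B:
  B → - L ,
  B → Y ) -
  B → ( Y B
Productions for L:
  L → P -
  L → ε
Productions for P:
  P → B
  P → L B -

No common prefixes found.

Answer: No, left-factoring is not needed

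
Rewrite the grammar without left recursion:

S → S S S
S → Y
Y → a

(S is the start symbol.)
S is directly left-recursive. The standard transformation for
  A → A α₁ | ... | A α_m | β₁ | ... | β_n
is
  A  → β₁ A' | ... | β_n A'
  A' → α₁ A' | ... | α_m A' | ε

S → Y becomes S → Y S'
S → S S S becomes S' → S S S'
Add S' → ε

Productions for other non-terminals are unchanged:
  Y → a

Resulting grammar:
S → Y S'
S' → S S S'
S' → ε
Y → a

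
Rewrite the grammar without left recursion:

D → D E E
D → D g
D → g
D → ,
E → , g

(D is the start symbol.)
D → g D'
D → , D'
D' → E E D'
D' → g D'
D' → ε
E → , g

D is directly left-recursive. The standard transformation for
  A → A α₁ | ... | A α_m | β₁ | ... | β_n
is
  A  → β₁ A' | ... | β_n A'
  A' → α₁ A' | ... | α_m A' | ε

D → g becomes D → g D'
D → , becomes D → , D'
D → D E E becomes D' → E E D'
D → D g becomes D' → g D'
Add D' → ε

Productions for other non-terminals are unchanged:
  E → , g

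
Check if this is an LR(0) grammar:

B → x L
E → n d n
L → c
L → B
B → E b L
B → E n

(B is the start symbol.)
Yes, the grammar is LR(0)

A grammar is LR(0) if no state in the canonical LR(0) collection has:
  - both a shift item (dot before a terminal) and a complete item (shift-reduce conflict), or
  - two or more complete items (reduce-reduce conflict; the accept item [B' → B .] counts as a complete item here).

Augment with B' → B and build the canonical LR(0) collection (I0 = CLOSURE({[B' → . B]}), then GOTO on every symbol after a dot until no new states appear). It has 13 states:
  I0: { [B → . E b L], [B → . E n], [B → . x L], [B' → . B], [E → . n d n] }  — shift
  I1: { [B' → B .] }  — accept
  I2: { [B → E . b L], [B → E . n] }  — shift
  I3: { [E → n . d n] }  — shift
  I4: { [B → . E b L], [B → . E n], [B → . x L], [B → x . L], [E → . n d n], [L → . B], [L → . c] }  — shift
  I5: { [L → B .] }  — reduce
  I6: { [B → x L .] }  — reduce
  I7: { [L → c .] }  — reduce
  I8: { [E → n d . n] }  — shift
  I9: { [E → n d n .] }  — reduce
  I10: { [B → . E b L], [B → . E n], [B → . x L], [B → E b . L], [E → . n d n], [L → . B], [L → . c] }  — shift
  I11: { [B → E n .] }  — reduce
  I12: { [B → E b L .] }  — reduce

Every state is either a pure shift/goto state or contains exactly one complete item and nothing to shift — no conflicts. The grammar is LR(0).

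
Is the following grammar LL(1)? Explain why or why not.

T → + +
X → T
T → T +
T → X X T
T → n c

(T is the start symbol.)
A grammar is LL(1) if for each non-terminal N with multiple productions, the predict sets of those productions are pairwise disjoint, where PREDICT(N → α) = (FIRST(α) \ {ε}) ∪ (FOLLOW(N) if α ⇒* ε).

Relevant sets:
  FIRST(T) = { '+', 'n' }
  FIRST(X) = { '+', 'n' }

For T:
  PREDICT(T → '+' '+') = { '+' }
  PREDICT(T → T '+') = { '+', 'n' }
  PREDICT(T → X X T) = { '+', 'n' }
  PREDICT(T → n c) = { 'n' }
X has a single production, so nothing to check there.

Conflict found: Predict set conflict for T: { '+' }
The grammar is NOT LL(1).

Answer: No. Predict set conflict for T: { '+' }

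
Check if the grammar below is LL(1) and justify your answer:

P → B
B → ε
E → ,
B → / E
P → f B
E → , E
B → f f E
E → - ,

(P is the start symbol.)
A grammar is LL(1) if for each non-terminal N with multiple productions, the predict sets of those productions are pairwise disjoint, where PREDICT(N → α) = (FIRST(α) \ {ε}) ∪ (FOLLOW(N) if α ⇒* ε).

Relevant sets:
  FIRST(B) = { '/', 'f', ε }
  FOLLOW(P) = { $ }
  FOLLOW(B) = { $ }

For P:
  PREDICT(P → B) = { $, '/', 'f' }
  PREDICT(P → f B) = { 'f' }
For B:
  PREDICT(B → ε) = { $ }
  PREDICT(B → '/' E) = { '/' }
  PREDICT(B → f f E) = { 'f' }
For E:
  PREDICT(E → ',') = { ',' }
  PREDICT(E → ',' E) = { ',' }
  PREDICT(E → '-' ',') = { '-' }

Conflict found: Predict set conflict for P: { 'f' }
The grammar is NOT LL(1).

Answer: No. Predict set conflict for P: { 'f' }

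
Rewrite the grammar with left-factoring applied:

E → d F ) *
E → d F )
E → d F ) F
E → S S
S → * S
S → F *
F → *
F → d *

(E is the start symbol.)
Left-factoring transforms A → αβ₁ | αβ₂ into A → αA' and A' → β₁ | β₂
(α is the longest common prefix among the alternatives). Repeat until
no nonterminal has two alternatives with a common prefix.

Round 1: E has alternatives sharing prefix 'd F )'. Introduce E': E → d F ) E'
  Add: E' → *
  Add: E' → ε
  Add: E' → F

No remaining common prefixes — done.

Resulting grammar:
E → d F ) E'
E' → *
E' → ε
E' → F
E → S S
S → * S
S → F *
F → *
F → d *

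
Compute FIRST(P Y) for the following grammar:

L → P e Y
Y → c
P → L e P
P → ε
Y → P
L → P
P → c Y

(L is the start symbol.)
FIRST sets of the non-terminals involved (from the grammar, by fixed-point iteration):
  FIRST(P) = { 'c', 'e', ε }
  FIRST(Y) = { 'c', 'e', ε }

To compute FIRST(P Y), process the symbols left to right:
Symbol P is a non-terminal. Add FIRST(P) \ {ε} = { 'c', 'e' }
P is nullable (ε ∈ FIRST(P)), continue to the next symbol.
Symbol Y is a non-terminal. Add FIRST(Y) \ {ε} = { 'c', 'e' }
Y is nullable (ε ∈ FIRST(Y)), continue to the next symbol.
All symbols are nullable, so ε is in the result.
FIRST(P Y) = { 'c', 'e', ε }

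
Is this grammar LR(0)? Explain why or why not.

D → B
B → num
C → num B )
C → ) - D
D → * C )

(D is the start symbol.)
Yes, the grammar is LR(0)

A grammar is LR(0) if no state in the canonical LR(0) collection has:
  - both a shift item (dot before a terminal) and a complete item (shift-reduce conflict), or
  - two or more complete items (reduce-reduce conflict; the accept item [D' → D .] counts as a complete item here).

Augment with D' → D and build the canonical LR(0) collection (I0 = CLOSURE({[D' → . D]}), then GOTO on every symbol after a dot until no new states appear). It has 13 states:
  I0: { [B → . num], [D → . * C )], [D → . B], [D' → . D] }  — shift
  I1: { [C → . ) - D], [C → . num B )], [D → * . C )] }  — shift
  I2: { [D → B .] }  — reduce
  I3: { [D' → D .] }  — accept
  I4: { [B → num .] }  — reduce
  I5: { [C → ) . - D] }  — shift
  I6: { [D → * C . )] }  — shift
  I7: { [B → . num], [C → num . B )] }  — shift
  I8: { [C → num B . )] }  — shift
  I9: { [C → num B ) .] }  — reduce
  I10: { [D → * C ) .] }  — reduce
  I11: { [B → . num], [C → ) - . D], [D → . * C )], [D → . B] }  — shift
  I12: { [C → ) - D .] }  — reduce

Every state is either a pure shift/goto state or contains exactly one complete item and nothing to shift — no conflicts. The grammar is LR(0).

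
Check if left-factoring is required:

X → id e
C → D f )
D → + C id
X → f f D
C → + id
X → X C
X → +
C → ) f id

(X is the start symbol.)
Left-factoring is needed when two productions for the same non-terminal
share a common prefix on the right-hand side.

Productions for X:
  X → id e
  X → f f D
  X → X C
  X → +
Productions for C:
  C → D f )
  C → + id
  C → ) f id

No common prefixes found.

Answer: No, left-factoring is not needed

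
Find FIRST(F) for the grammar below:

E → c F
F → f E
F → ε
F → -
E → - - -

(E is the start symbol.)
{ '-', 'f', ε }

From F → f E:
  - f is a terminal: add 'f' and stop
From F → ε:
  - ε-production, so ε ∈ FIRST(F)
From F → -:
  - '-' is a terminal: add '-' and stop

Collecting: FIRST(F) = { '-', 'f', ε }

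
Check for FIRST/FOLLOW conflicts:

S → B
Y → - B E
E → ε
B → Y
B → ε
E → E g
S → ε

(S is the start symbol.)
Yes. E → E g with FOLLOW(E) on { 'g' }

A FIRST/FOLLOW conflict occurs when a non-terminal N has a nullable alternative N → β (β ⇒* ε) and another alternative N → α with FIRST(α) ∩ FOLLOW(N) ≠ ∅: on such a lookahead the parser cannot decide between expanding α and letting N vanish via β.

Nullable non-terminals: B, E, S.
FIRST sets used below: FIRST(Y) = { '-' }, FIRST(E) = { 'g', ε }, FIRST(B) = { '-', ε }

B: nullable alternative(s) B → ε; FOLLOW(B) = { $, 'g' }
  B → Y: FIRST \ {ε} = { '-' } — disjoint from FOLLOW(B)
  B → ε: FIRST \ {ε} = { } — this is the only nullable alternative, skip

E: nullable alternative(s) E → ε; FOLLOW(E) = { $, 'g' }
  E → ε: FIRST \ {ε} = { } — this is the only nullable alternative, skip
  E → E g: FIRST \ {ε} = { 'g' } — overlaps FOLLOW(E) on { 'g' }: CONFLICT

S: nullable alternative(s) S → B, S → ε; FOLLOW(S) = { $ }
  S → B: FIRST \ {ε} = { '-' } — disjoint from FOLLOW(S)
  S → ε: FIRST \ {ε} = { } — disjoint from FOLLOW(S)

Y has no nullable alternative, so no FIRST/FOLLOW check is needed there.

So the grammar has 1 FIRST/FOLLOW conflict (marked CONFLICT above).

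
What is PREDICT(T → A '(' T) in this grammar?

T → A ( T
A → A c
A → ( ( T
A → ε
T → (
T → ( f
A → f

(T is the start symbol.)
PREDICT(T → A '(' T) = (FIRST(RHS) \ {ε}) ∪ (FOLLOW(T) if ε ∈ FIRST(RHS), i.e. RHS ⇒* ε)
FIRST(A) = { '(', 'c', 'f', ε }
FIRST(A '(' T) = { '(', 'c', 'f' }
ε ∉ FIRST(A '(' T), so FOLLOW(T) is not added.
PREDICT(T → A '(' T) = { '(', 'c', 'f' }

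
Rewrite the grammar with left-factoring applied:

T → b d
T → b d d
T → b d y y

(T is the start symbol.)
T → b d T'
T' → ε
T' → d
T' → y y

Left-factoring transforms A → αβ₁ | αβ₂ into A → αA' and A' → β₁ | β₂
(α is the longest common prefix among the alternatives). Repeat until
no nonterminal has two alternatives with a common prefix.

Round 1: T has alternatives sharing prefix 'b d'. Introduce T': T → b d T'
  Add: T' → ε
  Add: T' → d
  Add: T' → y y

No remaining common prefixes — done.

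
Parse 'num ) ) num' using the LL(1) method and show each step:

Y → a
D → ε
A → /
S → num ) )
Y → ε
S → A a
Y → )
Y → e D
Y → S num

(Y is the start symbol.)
Stack is shown with the top on the left.

Stack          Input          Action
------------------------------------
Y $            num ) ) num $  output Y → S num
S num $        num ) ) num $  output S → num ) )
num ) ) num $  num ) ) num $  match 'num'
) ) num $      ) ) num $      match ')'
) num $        ) num $        match ')'
num $          num $          match 'num'
$              $              accept

The string is accepted.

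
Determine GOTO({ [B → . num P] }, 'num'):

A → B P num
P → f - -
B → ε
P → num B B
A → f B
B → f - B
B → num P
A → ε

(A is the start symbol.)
{ [B → num . P], [P → . f - -], [P → . num B B] }

GOTO(I, 'num') = CLOSURE({ [A → αX.β] : [A → α.Xβ] ∈ I, X = 'num' })

Items with dot before 'num', with the dot advanced:
  [B → . num P] → [B → num . P]
Closure of the advanced items:
  [B → num . P] has the dot before P: add [P → . f - -], [P → . num B B]

GOTO = { [B → num . P], [P → . f - -], [P → . num B B] }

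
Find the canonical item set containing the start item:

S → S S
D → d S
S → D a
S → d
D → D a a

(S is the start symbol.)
{ [D → . D a a], [D → . d S], [S → . D a], [S → . S S], [S → . d], [S' → . S] }

First, augment the grammar with S' → S
I₀ = CLOSURE({ [S' → . S] }):
  [S' → . S] has the dot before S: add [S → . S S], [S → . D a], [S → . d]
  [S → . D a] has the dot before D: add [D → . d S], [D → . D a a]
No further items can be added.

I₀ = { [D → . D a a], [D → . d S], [S → . D a], [S → . S S], [S → . d], [S' → . S] }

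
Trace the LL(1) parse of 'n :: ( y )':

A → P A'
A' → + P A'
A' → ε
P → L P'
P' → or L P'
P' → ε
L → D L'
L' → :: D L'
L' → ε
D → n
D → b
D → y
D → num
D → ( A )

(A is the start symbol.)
LL(1) parsing maintains a stack (initially the start symbol over $) and the input. At each step: if the stack top is a terminal, match it against the current input token; if it is a non-terminal N, replace it with the RHS of M[N, lookahead] (the unique production whose predict set contains the lookahead).

Stack is shown with the top on the left.

Stack                    Input         Action
---------------------------------------------
A $                      n :: ( y ) $  output A → P A'
P A' $                   n :: ( y ) $  output P → L P'
L P' A' $                n :: ( y ) $  output L → D L'
D L' P' A' $             n :: ( y ) $  output D → n
n L' P' A' $             n :: ( y ) $  match 'n'
L' P' A' $               :: ( y ) $    output L' → :: D L'
:: D L' P' A' $          :: ( y ) $    match '::'
D L' P' A' $             ( y ) $       output D → ( A )
( A ) L' P' A' $         ( y ) $       match '('
A ) L' P' A' $           y ) $         output A → P A'
P A' ) L' P' A' $        y ) $         output P → L P'
L P' A' ) L' P' A' $     y ) $         output L → D L'
D L' P' A' ) L' P' A' $  y ) $         output D → y
y L' P' A' ) L' P' A' $  y ) $         match 'y'
L' P' A' ) L' P' A' $    ) $           output L' → ε
P' A' ) L' P' A' $       ) $           output P' → ε
A' ) L' P' A' $          ) $           output A' → ε
) L' P' A' $             ) $           match ')'
L' P' A' $               $             output L' → ε
P' A' $                  $             output P' → ε
A' $                     $             output A' → ε
$                        $             accept

The string is accepted.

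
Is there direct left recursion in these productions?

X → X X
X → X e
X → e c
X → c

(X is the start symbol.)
X → X X: LEFT RECURSIVE (starts with X)
X → X e: LEFT RECURSIVE (starts with X)
X → e c: starts with e
X → c: starts with c

The grammar has direct left recursion on: X.

Answer: Yes, X is left-recursive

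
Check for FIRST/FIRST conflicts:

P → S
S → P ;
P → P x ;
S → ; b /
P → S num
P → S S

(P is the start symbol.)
Yes. P → S / P → P x ';' on { ';' }; P → S / P → S num on { ';' }; P → S / P → S S on { ';' }; P → P x ';' / P → S num on { ';' }; P → P x ';' / P → S S on { ';' }; P → S num / P → S S on { ';' }; S → P ';' / S → ';' b '/' on { ';' }

A FIRST/FIRST conflict occurs when two productions N → α and N → β for the same non-terminal have FIRST(α) ∩ FIRST(β) ≠ ∅ (with ε ∈ FIRST of a nullable right-hand side, so two nullable alternatives also conflict).

FIRST sets of the non-terminals at (or reachable through a nullable prefix from) the front of some alternative:
  FIRST(S) = { ';' }
  FIRST(P) = { ';' }

Productions for P:
  P → S: FIRST = { ';' }
  P → P x ;: FIRST = { ';' }
  P → S num: FIRST = { ';' }
  P → S S: FIRST = { ';' }
Productions for S:
  S → P ;: FIRST = { ';' }
  S → ; b /: FIRST = { ';' }

Conflict for P: P → S and P → P x ;
  Overlap: { ';' }
Conflict for P: P → S and P → S num
  Overlap: { ';' }
Conflict for P: P → S and P → S S
  Overlap: { ';' }
Conflict for P: P → P x ; and P → S num
  Overlap: { ';' }
Conflict for P: P → P x ; and P → S S
  Overlap: { ';' }
Conflict for P: P → S num and P → S S
  Overlap: { ';' }
Conflict for S: S → P ; and S → ; b /
  Overlap: { ';' }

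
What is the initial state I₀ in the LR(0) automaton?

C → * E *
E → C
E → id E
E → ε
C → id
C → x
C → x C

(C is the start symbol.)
First, augment the grammar with C' → C
I₀ = CLOSURE({ [C' → . C] }):
  [C' → . C] has the dot before C: add [C → . * E *], [C → . id], [C → . x], [C → . x C]
No further items can be added.

I₀ = { [C → . * E *], [C → . id], [C → . x C], [C → . x], [C' → . C] }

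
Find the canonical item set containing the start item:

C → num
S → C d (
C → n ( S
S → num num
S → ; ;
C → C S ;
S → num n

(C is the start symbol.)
First, augment the grammar with C' → C
I₀ = CLOSURE({ [C' → . C] }):
  [C' → . C] has the dot before C: add [C → . num], [C → . n ( S], [C → . C S ;]
No further items can be added.

I₀ = { [C → . C S ;], [C → . n ( S], [C → . num], [C' → . C] }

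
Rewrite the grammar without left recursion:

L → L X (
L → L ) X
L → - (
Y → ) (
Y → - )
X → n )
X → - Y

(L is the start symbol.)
L → - ( L'
L' → X ( L'
L' → ) X L'
L' → ε
Y → ) (
Y → - )
X → n )
X → - Y

L is directly left-recursive. The standard transformation for
  A → A α₁ | ... | A α_m | β₁ | ... | β_n
is
  A  → β₁ A' | ... | β_n A'
  A' → α₁ A' | ... | α_m A' | ε

L → - ( becomes L → - ( L'
L → L X ( becomes L' → X ( L'
L → L ) X becomes L' → ) X L'
Add L' → ε

Productions for other non-terminals are unchanged:
  Y → ) (
  Y → - )
  X → n )
  X → - Y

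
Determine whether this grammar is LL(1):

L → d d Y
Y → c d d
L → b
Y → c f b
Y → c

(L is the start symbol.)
For L:
  PREDICT(L → d d Y) = { 'd' }
  PREDICT(L → b) = { 'b' }
For Y:
  PREDICT(Y → c d d) = { 'c' }
  PREDICT(Y → c f b) = { 'c' }
  PREDICT(Y → c) = { 'c' }

Conflict found: Predict set conflict for Y: { 'c' }
The grammar is NOT LL(1).

Answer: No. Predict set conflict for Y: { 'c' }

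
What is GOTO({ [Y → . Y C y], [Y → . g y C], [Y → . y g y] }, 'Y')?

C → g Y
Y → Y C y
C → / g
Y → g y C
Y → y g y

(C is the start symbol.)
{ [C → . / g], [C → . g Y], [Y → Y . C y] }

GOTO(I, 'Y') = CLOSURE({ [A → αX.β] : [A → α.Xβ] ∈ I, X = 'Y' })

Items with dot before 'Y', with the dot advanced:
  [Y → . Y C y] → [Y → Y . C y]
Closure of the advanced items:
  [Y → Y . C y] has the dot before C: add [C → . g Y], [C → . / g]

GOTO = { [C → . / g], [C → . g Y], [Y → Y . C y] }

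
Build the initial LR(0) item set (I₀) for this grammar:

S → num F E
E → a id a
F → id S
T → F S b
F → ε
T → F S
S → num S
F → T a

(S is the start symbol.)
First, augment the grammar with S' → S
I₀ = CLOSURE({ [S' → . S] }):
  [S' → . S] has the dot before S: add [S → . num F E], [S → . num S]
No further items can be added.

I₀ = { [S → . num F E], [S → . num S], [S' → . S] }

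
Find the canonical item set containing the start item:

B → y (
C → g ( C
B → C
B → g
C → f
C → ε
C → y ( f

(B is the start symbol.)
First, augment the grammar with B' → B
I₀ = CLOSURE({ [B' → . B] }):
  [B' → . B] has the dot before B: add [B → . y (], [B → . C], [B → . g]
  [B → . C] has the dot before C: add [C → . g ( C], [C → . f], [C → .], [C → . y ( f]
No further items can be added.

I₀ = { [B → . C], [B → . g], [B → . y (], [B' → . B], [C → . f], [C → . g ( C], [C → . y ( f], [C → .] }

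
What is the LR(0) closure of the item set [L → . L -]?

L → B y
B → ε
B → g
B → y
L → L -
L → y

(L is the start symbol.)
{ [B → . g], [B → . y], [B → .], [L → . B y], [L → . L -], [L → . y] }

Start with: [L → . L -]
  [L → . L -] has the dot before L: add [L → . B y], [L → . y]
  [L → . B y] has the dot before B: add [B → .], [B → . g], [B → . y]
No further items can be added.

CLOSURE = { [B → . g], [B → . y], [B → .], [L → . B y], [L → . L -], [L → . y] }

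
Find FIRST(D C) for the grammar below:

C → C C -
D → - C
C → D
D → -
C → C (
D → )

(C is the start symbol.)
{ ')', '-' }

FIRST sets of the non-terminals involved (from the grammar, by fixed-point iteration):
  FIRST(D) = { ')', '-' }

To compute FIRST(D C), process the symbols left to right:
Symbol D is a non-terminal. Add FIRST(D) \ {ε} = { ')', '-' }
D is not nullable (ε ∉ FIRST(D)), so stop here.
FIRST(D C) = { ')', '-' }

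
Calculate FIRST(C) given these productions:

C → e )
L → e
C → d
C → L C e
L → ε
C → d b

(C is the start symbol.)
To compute FIRST(C), examine every production with C on the left-hand side, reading each right-hand side left to right until a non-nullable symbol is reached.

FIRST sets of the other non-terminals involved (by the same procedure, iterated to a fixed point):
  FIRST(L) = { 'e', ε }

From C → e ):
  - e is a terminal: add 'e' and stop
From C → d:
  - d is a terminal: add 'd' and stop
From C → L C e:
  - L is a non-terminal: add FIRST(L) \ {ε} = { 'e' }
    L is nullable, so continue to the next symbol
  - C is the symbol being defined: contributes nothing new
    C is not nullable, so stop
From C → d b:
  - d is a terminal: add 'd' and stop

Collecting: FIRST(C) = { 'd', 'e' }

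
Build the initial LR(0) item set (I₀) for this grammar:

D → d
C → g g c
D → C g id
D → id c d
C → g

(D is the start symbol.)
{ [C → . g g c], [C → . g], [D → . C g id], [D → . d], [D → . id c d], [D' → . D] }

First, augment the grammar with D' → D
I₀ = CLOSURE({ [D' → . D] }):
  [D' → . D] has the dot before D: add [D → . d], [D → . C g id], [D → . id c d]
  [D → . C g id] has the dot before C: add [C → . g g c], [C → . g]
No further items can be added.

I₀ = { [C → . g g c], [C → . g], [D → . C g id], [D → . d], [D → . id c d], [D' → . D] }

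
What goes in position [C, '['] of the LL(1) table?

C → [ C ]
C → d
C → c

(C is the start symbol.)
To find M[C, '['], we find productions for C where '[' is in the predict set (PREDICT(N → α) = (FIRST(α) \ {ε}) ∪ (FOLLOW(N) if α ⇒* ε)).

C → [ C ]: PREDICT = { '[' }
  '[' is in predict set, so this production goes in M[C, '[']
C → d: PREDICT = { 'd' }
C → c: PREDICT = { 'c' }

M[C, '['] = C → [ C ]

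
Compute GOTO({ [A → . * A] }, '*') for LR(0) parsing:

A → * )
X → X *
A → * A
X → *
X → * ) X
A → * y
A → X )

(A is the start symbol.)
{ [A → * . A], [A → . * )], [A → . * A], [A → . * y], [A → . X )], [X → . * ) X], [X → . *], [X → . X *] }

GOTO(I, '*') = CLOSURE({ [A → αX.β] : [A → α.Xβ] ∈ I, X = '*' })

Items with dot before '*', with the dot advanced:
  [A → . * A] → [A → * . A]
Closure of the advanced items:
  [A → * . A] has the dot before A: add [A → . * )], [A → . * A], [A → . * y], [A → . X )]
  [A → . X )] has the dot before X: add [X → . X *], [X → . *], [X → . * ) X]

GOTO = { [A → * . A], [A → . * )], [A → . * A], [A → . * y], [A → . X )], [X → . * ) X], [X → . *], [X → . X *] }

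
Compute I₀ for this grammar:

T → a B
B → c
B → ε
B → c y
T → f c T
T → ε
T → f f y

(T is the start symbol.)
First, augment the grammar with T' → T
I₀ = CLOSURE({ [T' → . T] }):
  [T' → . T] has the dot before T: add [T → . a B], [T → . f c T], [T → .], [T → . f f y]
No further items can be added.

I₀ = { [T → . a B], [T → . f c T], [T → . f f y], [T → .], [T' → . T] }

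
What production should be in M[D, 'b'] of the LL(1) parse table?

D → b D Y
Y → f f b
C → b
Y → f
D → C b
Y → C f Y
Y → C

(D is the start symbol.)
To find M[D, 'b'], we find productions for D where 'b' is in the predict set (PREDICT(N → α) = (FIRST(α) \ {ε}) ∪ (FOLLOW(N) if α ⇒* ε)).

Relevant sets:
  FIRST(C) = { 'b' }

D → b D Y: PREDICT = { 'b' }
  'b' is in predict set, so this production goes in M[D, 'b']
D → C b: PREDICT = { 'b' }
  'b' is in predict set, so this production goes in M[D, 'b']

M[D, 'b'] = D → b D Y, D → C b  (a multiply-defined cell — the grammar is not LL(1))

Answer: D → b D Y, D → C b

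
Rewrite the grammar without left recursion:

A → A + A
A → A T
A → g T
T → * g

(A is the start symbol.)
A → g T A'
A' → + A A'
A' → T A'
A' → ε
T → * g

A is directly left-recursive. The standard transformation for
  A → A α₁ | ... | A α_m | β₁ | ... | β_n
is
  A  → β₁ A' | ... | β_n A'
  A' → α₁ A' | ... | α_m A' | ε

A → g T becomes A → g T A'
A → A + A becomes A' → + A A'
A → A T becomes A' → T A'
Add A' → ε

Productions for other non-terminals are unchanged:
  T → * g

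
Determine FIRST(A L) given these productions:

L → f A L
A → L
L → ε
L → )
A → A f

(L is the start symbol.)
FIRST sets of the non-terminals involved (from the grammar, by fixed-point iteration):
  FIRST(A) = { ')', 'f', ε }
  FIRST(L) = { ')', 'f', ε }

To compute FIRST(A L), process the symbols left to right:
Symbol A is a non-terminal. Add FIRST(A) \ {ε} = { ')', 'f' }
A is nullable (ε ∈ FIRST(A)), continue to the next symbol.
Symbol L is a non-terminal. Add FIRST(L) \ {ε} = { ')', 'f' }
L is nullable (ε ∈ FIRST(L)), continue to the next symbol.
All symbols are nullable, so ε is in the result.
FIRST(A L) = { ')', 'f', ε }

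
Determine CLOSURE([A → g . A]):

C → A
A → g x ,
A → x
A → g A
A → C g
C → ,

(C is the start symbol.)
Start with: [A → g . A]
  [A → g . A] has the dot before A: add [A → . g x ,], [A → . x], [A → . g A], [A → . C g]
  [A → . C g] has the dot before C: add [C → . A], [C → . ,]
No further items can be added.

CLOSURE = { [A → . C g], [A → . g A], [A → . g x ,], [A → . x], [A → g . A], [C → . ,], [C → . A] }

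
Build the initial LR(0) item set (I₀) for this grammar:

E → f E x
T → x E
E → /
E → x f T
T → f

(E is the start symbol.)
{ [E → . /], [E → . f E x], [E → . x f T], [E' → . E] }

First, augment the grammar with E' → E
I₀ = CLOSURE({ [E' → . E] }):
  [E' → . E] has the dot before E: add [E → . f E x], [E → . /], [E → . x f T]
No further items can be added.

I₀ = { [E → . /], [E → . f E x], [E → . x f T], [E' → . E] }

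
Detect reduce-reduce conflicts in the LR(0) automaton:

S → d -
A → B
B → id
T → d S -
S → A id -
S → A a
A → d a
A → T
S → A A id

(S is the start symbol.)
No reduce-reduce conflicts

Augment with S' → S and build the canonical LR(0) collection (I0 = CLOSURE({[S' → . S]}), then GOTO on every symbol after a dot until no new states appear). It has 17 states:
  I0: { [A → . B], [A → . T], [A → . d a], [B → . id], [S → . A A id], [S → . A a], [S → . A id -], [S → . d -], [S' → . S], [T → . d S -] }  — shift
  I1: { [A → . B], [A → . T], [A → . d a], [B → . id], [S → A . A id], [S → A . a], [S → A . id -], [T → . d S -] }  — shift
  I2: { [A → B .] }  — reduce
  I3: { [S' → S .] }  — accept
  I4: { [A → T .] }  — reduce
  I5: { [A → . B], [A → . T], [A → . d a], [A → d . a], [B → . id], [S → . A A id], [S → . A a], [S → . A id -], [S → . d -], [S → d . -], [T → . d S -], [T → d . S -] }  — shift
  I6: { [B → id .] }  — reduce
  I7: { [S → d - .] }  — reduce
  I8: { [T → d S . -] }  — shift
  I9: { [A → d a .] }  — reduce
  I10: { [T → d S - .] }  — reduce
  I11: { [S → A A . id] }  — shift
  I12: { [S → A a .] }  — reduce
  I13: { [A → . B], [A → . T], [A → . d a], [A → d . a], [B → . id], [S → . A A id], [S → . A a], [S → . A id -], [S → . d -], [T → . d S -], [T → d . S -] }  — shift
  I14: { [B → id .], [S → A id . -] }  — shift, reduce
  I15: { [S → A id - .] }  — reduce
  I16: { [S → A A id .] }  — reduce

No state contains more than one complete item.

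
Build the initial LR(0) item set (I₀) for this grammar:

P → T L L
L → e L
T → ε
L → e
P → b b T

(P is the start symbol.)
First, augment the grammar with P' → P
I₀ = CLOSURE({ [P' → . P] }):
  [P' → . P] has the dot before P: add [P → . T L L], [P → . b b T]
  [P → . T L L] has the dot before T: add [T → .]
No further items can be added.

I₀ = { [P → . T L L], [P → . b b T], [P' → . P], [T → .] }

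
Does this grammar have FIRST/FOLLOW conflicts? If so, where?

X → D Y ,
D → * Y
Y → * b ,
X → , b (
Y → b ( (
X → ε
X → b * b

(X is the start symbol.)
A FIRST/FOLLOW conflict occurs when a non-terminal N has a nullable alternative N → β (β ⇒* ε) and another alternative N → α with FIRST(α) ∩ FOLLOW(N) ≠ ∅: on such a lookahead the parser cannot decide between expanding α and letting N vanish via β.

Nullable non-terminals: X.
FIRST sets used below: FIRST(D) = { '*' }

X: nullable alternative(s) X → ε; FOLLOW(X) = { $ }
  X → D Y ,: FIRST \ {ε} = { '*' } — disjoint from FOLLOW(X)
  X → , b (: FIRST \ {ε} = { ',' } — disjoint from FOLLOW(X)
  X → ε: FIRST \ {ε} = { } — this is the only nullable alternative, skip
  X → b * b: FIRST \ {ε} = { 'b' } — disjoint from FOLLOW(X)

D, Y have no nullable alternative, so no FIRST/FOLLOW check is needed there.

No FIRST/FOLLOW conflicts found.

Answer: No FIRST/FOLLOW conflicts.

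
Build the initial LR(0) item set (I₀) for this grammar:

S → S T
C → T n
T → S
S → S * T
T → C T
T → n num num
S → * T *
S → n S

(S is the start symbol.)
First, augment the grammar with S' → S
I₀ = CLOSURE({ [S' → . S] }):
  [S' → . S] has the dot before S: add [S → . S T], [S → . S * T], [S → . * T *], [S → . n S]
No further items can be added.

I₀ = { [S → . * T *], [S → . S * T], [S → . S T], [S → . n S], [S' → . S] }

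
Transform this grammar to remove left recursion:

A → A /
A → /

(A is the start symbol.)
A → / A'
A' → / A'
A' → ε

A is directly left-recursive. The standard transformation for
  A → A α₁ | ... | A α_m | β₁ | ... | β_n
is
  A  → β₁ A' | ... | β_n A'
  A' → α₁ A' | ... | α_m A' | ε

A → / becomes A → / A'
A → A / becomes A' → / A'
Add A' → ε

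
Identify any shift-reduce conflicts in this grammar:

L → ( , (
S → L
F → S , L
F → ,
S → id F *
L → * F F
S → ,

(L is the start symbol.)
A shift-reduce conflict occurs when an LR(0) state has both:
  - a complete (reduce) item [A → α .] (dot at the end), and
  - a shift item [B → β . c γ] (dot before a terminal).

Augment with L' → L and build the canonical LR(0) collection (I0 = CLOSURE({[L' → . L]}), then GOTO on every symbol after a dot until no new states appear). It has 16 states:
  I0: { [L → . ( , (], [L → . * F F], [L' → . L] }  — shift
  I1: { [L → ( . , (] }  — shift
  I2: { [F → . ,], [F → . S , L], [L → * . F F], [L → . ( , (], [L → . * F F], [S → . ,], [S → . L], [S → . id F *] }  — shift
  I3: { [L' → L .] }  — accept
  I4: { [F → , .], [S → , .] }  — 2 reduces
  I5: { [F → . ,], [F → . S , L], [L → * F . F], [L → . ( , (], [L → . * F F], [S → . ,], [S → . L], [S → . id F *] }  — shift
  I6: { [S → L .] }  — reduce
  I7: { [F → S . , L] }  — shift
  I8: { [F → . ,], [F → . S , L], [L → . ( , (], [L → . * F F], [S → . ,], [S → . L], [S → . id F *], [S → id . F *] }  — shift
  I9: { [S → id F . *] }  — shift
  I10: { [S → id F * .] }  — reduce
  I11: { [F → S , . L], [L → . ( , (], [L → . * F F] }  — shift
  I12: { [F → S , L .] }  — reduce
  I13: { [L → * F F .] }  — reduce
  I14: { [L → ( , . (] }  — shift
  I15: { [L → ( , ( .] }  — reduce

No state contains both a complete item and a shift item.

Answer: No shift-reduce conflicts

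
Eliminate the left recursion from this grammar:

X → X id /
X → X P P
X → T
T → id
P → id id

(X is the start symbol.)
X is directly left-recursive. The standard transformation for
  A → A α₁ | ... | A α_m | β₁ | ... | β_n
is
  A  → β₁ A' | ... | β_n A'
  A' → α₁ A' | ... | α_m A' | ε

X → T becomes X → T X'
X → X id / becomes X' → id / X'
X → X P P becomes X' → P P X'
Add X' → ε

Productions for other non-terminals are unchanged:
  T → id
  P → id id

Resulting grammar:
X → T X'
X' → id / X'
X' → P P X'
X' → ε
T → id
P → id id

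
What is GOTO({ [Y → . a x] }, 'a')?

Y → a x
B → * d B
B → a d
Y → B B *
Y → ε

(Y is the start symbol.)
GOTO(I, 'a') = CLOSURE({ [A → αX.β] : [A → α.Xβ] ∈ I, X = 'a' })

Items with dot before 'a', with the dot advanced:
  [Y → . a x] → [Y → a . x]
Closure adds nothing (no advanced item has the dot before a non-terminal).

GOTO = { [Y → a . x] }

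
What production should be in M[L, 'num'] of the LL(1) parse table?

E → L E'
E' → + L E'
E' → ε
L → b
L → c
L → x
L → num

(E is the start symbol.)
To find M[L, 'num'], we find productions for L where 'num' is in the predict set (PREDICT(N → α) = (FIRST(α) \ {ε}) ∪ (FOLLOW(N) if α ⇒* ε)).

L → b: PREDICT = { 'b' }
L → c: PREDICT = { 'c' }
L → x: PREDICT = { 'x' }
L → num: PREDICT = { 'num' }
  'num' is in predict set, so this production goes in M[L, 'num']

M[L, 'num'] = L → num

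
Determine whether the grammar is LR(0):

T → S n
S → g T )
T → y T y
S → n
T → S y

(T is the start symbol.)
A grammar is LR(0) if no state in the canonical LR(0) collection has:
  - both a shift item (dot before a terminal) and a complete item (shift-reduce conflict), or
  - two or more complete items (reduce-reduce conflict; the accept item [T' → T .] counts as a complete item here).

Augment with T' → T and build the canonical LR(0) collection (I0 = CLOSURE({[T' → . T]}), then GOTO on every symbol after a dot until no new states appear). It has 12 states:
  I0: { [S → . g T )], [S → . n], [T → . S n], [T → . S y], [T → . y T y], [T' → . T] }  — shift
  I1: { [T → S . n], [T → S . y] }  — shift
  I2: { [T' → T .] }  — accept
  I3: { [S → . g T )], [S → . n], [S → g . T )], [T → . S n], [T → . S y], [T → . y T y] }  — shift
  I4: { [S → n .] }  — reduce
  I5: { [S → . g T )], [S → . n], [T → . S n], [T → . S y], [T → . y T y], [T → y . T y] }  — shift
  I6: { [T → y T . y] }  — shift
  I7: { [T → y T y .] }  — reduce
  I8: { [S → g T . )] }  — shift
  I9: { [S → g T ) .] }  — reduce
  I10: { [T → S n .] }  — reduce
  I11: { [T → S y .] }  — reduce

Every state is either a pure shift/goto state or contains exactly one complete item and nothing to shift — no conflicts. The grammar is LR(0).

Answer: Yes, the grammar is LR(0)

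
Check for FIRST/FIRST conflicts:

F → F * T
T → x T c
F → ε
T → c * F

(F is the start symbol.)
No FIRST/FIRST conflicts.

FIRST sets of the non-terminals at (or reachable through a nullable prefix from) the front of some alternative:
  FIRST(F) = { '*', ε }

Productions for F:
  F → F * T: FIRST = { '*' }
  F → ε: FIRST = { ε }
Productions for T:
  T → x T c: FIRST = { 'x' }
  T → c * F: FIRST = { 'c' }

All alternatives of each non-terminal have pairwise disjoint FIRST sets.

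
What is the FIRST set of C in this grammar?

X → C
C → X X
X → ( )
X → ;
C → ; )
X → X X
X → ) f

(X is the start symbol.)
To compute FIRST(C), examine every production with C on the left-hand side, reading each right-hand side left to right until a non-nullable symbol is reached.

FIRST sets of the other non-terminals involved (by the same procedure, iterated to a fixed point):
  FIRST(X) = { '(', ')', ';' }

From C → X X:
  - X is a non-terminal: add FIRST(X) \ {ε} = { '(', ')', ';' }
    X is not nullable, so stop
From C → ; ):
  - ';' is a terminal: add ';' and stop

Collecting: FIRST(C) = { '(', ')', ';' }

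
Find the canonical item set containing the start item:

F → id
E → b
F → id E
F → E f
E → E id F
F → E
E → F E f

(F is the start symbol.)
First, augment the grammar with F' → F
I₀ = CLOSURE({ [F' → . F] }):
  [F' → . F] has the dot before F: add [F → . id], [F → . id E], [F → . E f], [F → . E]
  [F → . E f] has the dot before E: add [E → . b], [E → . E id F], [E → . F E f]
No further items can be added.

I₀ = { [E → . E id F], [E → . F E f], [E → . b], [F → . E f], [F → . E], [F → . id E], [F → . id], [F' → . F] }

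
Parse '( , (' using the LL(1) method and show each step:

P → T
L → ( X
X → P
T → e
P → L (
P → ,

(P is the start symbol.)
Stack is shown with the top on the left.

Stack    Input    Action
------------------------
P $      ( , ( $  output P → L (
L ( $    ( , ( $  output L → ( X
( X ( $  ( , ( $  match '('
X ( $    , ( $    output X → P
P ( $    , ( $    output P → ,
, ( $    , ( $    match ','
( $      ( $      match '('
$        $        accept

The string is accepted.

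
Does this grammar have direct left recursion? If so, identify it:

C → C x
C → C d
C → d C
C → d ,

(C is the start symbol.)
Direct left recursion occurs when N → N α for some non-terminal N (the right-hand side begins with the left-hand side itself).

C → C x: LEFT RECURSIVE (starts with C)
C → C d: LEFT RECURSIVE (starts with C)
C → d C: starts with d
C → d ,: starts with d

The grammar has direct left recursion on: C.

Answer: Yes, C is left-recursive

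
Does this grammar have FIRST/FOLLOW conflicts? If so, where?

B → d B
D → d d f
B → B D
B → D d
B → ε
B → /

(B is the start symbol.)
Yes. B → d B with FOLLOW(B) on { 'd' }; B → B D with FOLLOW(B) on { 'd' }; B → D d with FOLLOW(B) on { 'd' }

Nullable non-terminals: B.
FIRST sets used below: FIRST(B) = { '/', 'd', ε }, FIRST(D) = { 'd' }

B: nullable alternative(s) B → ε; FOLLOW(B) = { $, 'd' }
  B → d B: FIRST \ {ε} = { 'd' } — overlaps FOLLOW(B) on { 'd' }: CONFLICT
  B → B D: FIRST \ {ε} = { '/', 'd' } — overlaps FOLLOW(B) on { 'd' }: CONFLICT
  B → D d: FIRST \ {ε} = { 'd' } — overlaps FOLLOW(B) on { 'd' }: CONFLICT
  B → ε: FIRST \ {ε} = { } — this is the only nullable alternative, skip
  B → /: FIRST \ {ε} = { '/' } — disjoint from FOLLOW(B)

D has no nullable alternative, so no FIRST/FOLLOW check is needed there.

So the grammar has 3 FIRST/FOLLOW conflicts (marked CONFLICT above).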